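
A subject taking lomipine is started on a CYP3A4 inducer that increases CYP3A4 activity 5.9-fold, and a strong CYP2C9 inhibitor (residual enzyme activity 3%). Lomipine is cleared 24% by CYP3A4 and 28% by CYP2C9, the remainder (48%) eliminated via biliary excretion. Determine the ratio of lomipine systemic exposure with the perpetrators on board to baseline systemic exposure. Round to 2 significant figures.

0.53

The CYP3A4 pathway (24% of clearance) is boosted to 5.9× activity: 0.24 × 5.9 = 1.416.
The CYP2C9 pathway (28% of clearance) falls to 0.03× activity: 0.28 × 0.03 = 0.0084.
Non-CYP routes (48%) are unchanged.
New clearance relative to baseline: 1.416 + 0.0084 + 0.48 = 1.9044.
Because systemic exposure varies inversely with clearance, the combined effect is 1 / 1.9044 = 0.53.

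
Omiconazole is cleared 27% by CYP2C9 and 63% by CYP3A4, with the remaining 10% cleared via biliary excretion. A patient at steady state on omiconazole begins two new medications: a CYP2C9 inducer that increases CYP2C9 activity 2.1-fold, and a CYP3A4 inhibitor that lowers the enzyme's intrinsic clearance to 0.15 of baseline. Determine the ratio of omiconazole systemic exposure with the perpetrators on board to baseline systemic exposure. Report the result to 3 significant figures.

The CYP2C9 pathway (27% of clearance) increases to 2.1× activity: 0.27 × 2.1 = 0.567.
The CYP3A4 pathway (63% of clearance) drops to 0.15× activity: 0.63 × 0.15 = 0.0945.
The remaining 10% of clearance is unaffected.
CL_new/CL_old = 0.567 + 0.0945 + 0.1 = 0.7615.
Because systemic exposure varies inversely with clearance, the combined effect is 1 / 0.7615 = 1.31.

1.31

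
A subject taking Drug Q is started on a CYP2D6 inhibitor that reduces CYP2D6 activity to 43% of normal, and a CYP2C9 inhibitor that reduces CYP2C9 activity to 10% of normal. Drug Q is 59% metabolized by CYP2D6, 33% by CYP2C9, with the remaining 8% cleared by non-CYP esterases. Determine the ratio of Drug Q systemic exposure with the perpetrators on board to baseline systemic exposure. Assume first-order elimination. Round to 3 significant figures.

2.73

CYP2D6: 0.59 × 0.43 = 0.2537
CYP2C9: 0.33 × 0.1 = 0.033
Other: 0.08 (unchanged)
New clearance relative to baseline: 0.2537 + 0.033 + 0.08 = 0.3667.
Net systemic exposure ratio = 1 / 0.3667 = 2.73.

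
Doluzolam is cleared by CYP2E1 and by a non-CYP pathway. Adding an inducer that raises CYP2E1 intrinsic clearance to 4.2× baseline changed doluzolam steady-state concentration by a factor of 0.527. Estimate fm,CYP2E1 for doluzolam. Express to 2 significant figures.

0.28

Let x = fm,CYP2E1. Because steady-state concentration ∝ 1/CL, relative clearance rose to 1/0.527 = 1.898.
Setting x·4.2 + (1 − x) = 1.898 and solving: x = (1.898 − 1)/(4.2 − 1) = 0.28.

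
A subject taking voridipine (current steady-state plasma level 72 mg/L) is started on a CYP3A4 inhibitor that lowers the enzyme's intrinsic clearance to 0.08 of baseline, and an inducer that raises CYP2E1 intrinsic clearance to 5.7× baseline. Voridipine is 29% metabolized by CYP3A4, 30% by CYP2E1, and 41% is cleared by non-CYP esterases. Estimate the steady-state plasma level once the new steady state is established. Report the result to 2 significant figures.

The CYP3A4 pathway (29% of clearance) falls to 0.08× activity: 0.29 × 0.08 = 0.0232.
The CYP2E1 pathway (30% of clearance) rises to 5.7× activity: 0.3 × 5.7 = 1.71.
Non-CYP routes (41%) are unchanged.
Relative clearance = 0.0232 + 1.71 + 0.41 = 2.1432.
New steady-state plasma level = 72 / 2.1432 = 34 mg/L (concentration scales inversely with clearance).

34 mg/L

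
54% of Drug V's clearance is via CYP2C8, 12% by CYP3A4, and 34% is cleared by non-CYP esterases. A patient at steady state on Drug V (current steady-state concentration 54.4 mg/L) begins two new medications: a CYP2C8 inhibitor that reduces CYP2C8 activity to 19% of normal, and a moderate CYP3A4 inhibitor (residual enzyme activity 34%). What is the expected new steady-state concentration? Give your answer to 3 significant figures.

113 mg/L

The CYP2C8 pathway (54% of clearance) falls to 0.19× activity: 0.54 × 0.19 = 0.1026.
The CYP3A4 pathway (12% of clearance) falls to 0.34× activity: 0.12 × 0.34 = 0.0408.
Non-CYP routes (34%) are unchanged.
New clearance relative to baseline: 0.1026 + 0.0408 + 0.34 = 0.4834.
Steady-state concentration ∝ 1/CL: new value = 54.4 / 0.4834 = 113 mg/L.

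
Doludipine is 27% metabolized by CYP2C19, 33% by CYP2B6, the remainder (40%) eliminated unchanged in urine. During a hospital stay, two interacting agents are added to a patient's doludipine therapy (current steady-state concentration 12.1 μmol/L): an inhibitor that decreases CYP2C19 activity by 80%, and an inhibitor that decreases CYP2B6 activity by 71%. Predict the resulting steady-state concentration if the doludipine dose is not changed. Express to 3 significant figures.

22.0 μmol/L

The CYP2C19 pathway (27% of clearance) drops to 0.2× activity: 0.27 × 0.2 = 0.054.
The CYP2B6 pathway (33% of clearance) is reduced to 0.29× activity: 0.33 × 0.29 = 0.0957.
Non-CYP routes (40%) are unchanged.
Relative clearance = 0.054 + 0.0957 + 0.4 = 0.5497.
New steady-state concentration = 12.1 / 0.5497 = 22.0 μmol/L (concentration scales inversely with clearance).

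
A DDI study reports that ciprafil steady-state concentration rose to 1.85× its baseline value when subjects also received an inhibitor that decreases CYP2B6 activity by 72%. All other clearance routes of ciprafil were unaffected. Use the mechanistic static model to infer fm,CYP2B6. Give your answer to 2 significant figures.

Write x for the fraction cleared via CYP2B6. The observed steady-state concentration change means clearance fell to 1/1.85 = 0.5405 of baseline.
Setting x·0.28 + (1 − x) = 0.5405 and solving: x = (0.5405 − 1)/(0.28 − 1) = 0.64.

0.64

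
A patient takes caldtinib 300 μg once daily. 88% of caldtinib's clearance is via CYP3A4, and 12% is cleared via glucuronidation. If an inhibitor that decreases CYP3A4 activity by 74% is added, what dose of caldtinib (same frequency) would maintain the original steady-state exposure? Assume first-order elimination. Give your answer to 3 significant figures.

105 μg

CYP3A4: 0.88 × 0.26 = 0.2288
Other: 0.12 (unchanged)
CL_new/CL_old = 0.2288 + 0.12 = 0.3488.
To maintain the same steady-state level, dose must scale with clearance: new dose = 300 × 0.3488 = 105 μg.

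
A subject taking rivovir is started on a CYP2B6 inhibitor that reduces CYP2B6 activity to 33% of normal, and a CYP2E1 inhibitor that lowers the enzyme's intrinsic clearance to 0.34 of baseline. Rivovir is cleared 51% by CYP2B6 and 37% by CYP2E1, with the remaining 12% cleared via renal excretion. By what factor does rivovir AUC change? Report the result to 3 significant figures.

CYP2B6: 0.51 × 0.33 = 0.1683
CYP2E1: 0.37 × 0.34 = 0.1258
Other: 0.12 (unchanged)
Relative clearance = 0.1683 + 0.1258 + 0.12 = 0.4141.
Because AUC varies inversely with clearance, the combined effect is 1 / 0.4141 = 2.41.

2.41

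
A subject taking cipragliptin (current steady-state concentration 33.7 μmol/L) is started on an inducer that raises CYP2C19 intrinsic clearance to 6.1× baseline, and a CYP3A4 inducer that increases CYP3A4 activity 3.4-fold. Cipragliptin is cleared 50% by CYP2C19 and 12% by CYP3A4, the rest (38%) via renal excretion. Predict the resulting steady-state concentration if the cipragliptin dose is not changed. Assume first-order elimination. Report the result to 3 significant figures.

The CYP2C19 pathway (50% of clearance) increases to 6.1× activity: 0.5 × 6.1 = 3.05.
The CYP3A4 pathway (12% of clearance) increases to 3.4× activity: 0.12 × 3.4 = 0.408.
Non-CYP routes (38%) are unchanged.
Relative clearance = 3.05 + 0.408 + 0.38 = 3.838.
New steady-state concentration = 33.7 / 3.838 = 8.78 μmol/L (concentration scales inversely with clearance).

8.78 μmol/L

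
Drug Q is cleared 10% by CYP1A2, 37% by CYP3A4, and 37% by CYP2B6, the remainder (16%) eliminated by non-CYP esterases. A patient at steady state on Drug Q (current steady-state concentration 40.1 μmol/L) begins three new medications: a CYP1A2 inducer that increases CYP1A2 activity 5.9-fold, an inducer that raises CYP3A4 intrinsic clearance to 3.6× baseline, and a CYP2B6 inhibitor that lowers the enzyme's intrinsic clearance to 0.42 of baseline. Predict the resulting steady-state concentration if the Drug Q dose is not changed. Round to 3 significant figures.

17.9 μmol/L

The CYP1A2 pathway (10% of clearance) is boosted to 5.9× activity: 0.1 × 5.9 = 0.59.
The CYP3A4 pathway (37% of clearance) is boosted to 3.6× activity: 0.37 × 3.6 = 1.332.
The CYP2B6 pathway (37% of clearance) is reduced to 0.42× activity: 0.37 × 0.42 = 0.1554.
Non-CYP routes (16%) are unchanged.
CL_new/CL_old = 0.59 + 1.332 + 0.1554 + 0.16 = 2.2374.
Steady-state concentration ∝ 1/CL: new value = 40.1 / 2.2374 = 17.9 μmol/L.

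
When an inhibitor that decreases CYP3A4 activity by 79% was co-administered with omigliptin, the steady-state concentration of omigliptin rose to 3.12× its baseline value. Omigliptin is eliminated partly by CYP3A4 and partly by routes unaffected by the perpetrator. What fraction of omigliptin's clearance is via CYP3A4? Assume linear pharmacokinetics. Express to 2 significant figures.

0.86

CL'/CL = 1 / 3.12 = 0.3205
0.21·fm + (1 − fm) = 0.3205
fm = (0.3205 − 1) / (0.21 − 1) = 0.86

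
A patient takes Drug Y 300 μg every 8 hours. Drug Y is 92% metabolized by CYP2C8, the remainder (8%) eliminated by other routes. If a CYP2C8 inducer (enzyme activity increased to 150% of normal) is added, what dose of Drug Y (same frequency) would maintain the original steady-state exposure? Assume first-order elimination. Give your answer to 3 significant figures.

The CYP2C8 pathway (92% of clearance) rises to 1.5× activity: 0.92 × 1.5 = 1.38.
Non-CYP routes (8%) are unchanged.
New clearance relative to baseline: 1.38 + 0.08 = 1.46.
Css,avg = (dose rate)/CL, so holding Css fixed requires dose ∝ CL: 300 × 1.46 = 438 μg.

438 μg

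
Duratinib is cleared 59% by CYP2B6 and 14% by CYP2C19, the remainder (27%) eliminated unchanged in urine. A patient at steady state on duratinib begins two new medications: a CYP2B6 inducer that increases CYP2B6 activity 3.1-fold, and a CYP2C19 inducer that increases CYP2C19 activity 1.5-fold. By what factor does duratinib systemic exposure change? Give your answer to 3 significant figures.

0.433

The CYP2B6 pathway (59% of clearance) rises to 3.1× activity: 0.59 × 3.1 = 1.829.
The CYP2C19 pathway (14% of clearance) increases to 1.5× activity: 0.14 × 1.5 = 0.21.
The remaining 27% of clearance is unaffected.
New clearance relative to baseline: 1.829 + 0.21 + 0.27 = 2.309.
Systemic exposure ∝ 1/CL: fold-change = 1 / 2.309 = 0.433.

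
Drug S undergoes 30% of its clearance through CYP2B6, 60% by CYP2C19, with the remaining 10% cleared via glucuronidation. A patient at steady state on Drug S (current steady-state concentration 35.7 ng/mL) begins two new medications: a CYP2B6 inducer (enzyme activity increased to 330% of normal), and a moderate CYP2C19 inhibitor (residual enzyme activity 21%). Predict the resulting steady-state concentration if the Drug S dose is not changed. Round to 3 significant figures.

29.4 ng/mL

CYP2B6: 0.3 × 3.3 = 0.99
CYP2C19: 0.6 × 0.21 = 0.126
Other: 0.1 (unchanged)
CL_new/CL_old = 0.99 + 0.126 + 0.1 = 1.216.
Dividing the baseline by the relative clearance: 35.7 / 1.216 = 29.4 ng/mL.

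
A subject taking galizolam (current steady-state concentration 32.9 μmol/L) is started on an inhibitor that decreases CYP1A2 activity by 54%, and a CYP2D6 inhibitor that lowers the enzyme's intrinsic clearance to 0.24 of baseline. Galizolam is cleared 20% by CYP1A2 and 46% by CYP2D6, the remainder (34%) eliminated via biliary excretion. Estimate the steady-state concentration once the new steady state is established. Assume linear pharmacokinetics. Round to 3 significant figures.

CYP1A2: 0.2 × 0.46 = 0.092
CYP2D6: 0.46 × 0.24 = 0.1104
Other: 0.34 (unchanged)
CL_new/CL_old = 0.092 + 0.1104 + 0.34 = 0.5424.
Steady-state concentration ∝ 1/CL: new value = 32.9 / 0.5424 = 60.7 μmol/L.

60.7 μmol/L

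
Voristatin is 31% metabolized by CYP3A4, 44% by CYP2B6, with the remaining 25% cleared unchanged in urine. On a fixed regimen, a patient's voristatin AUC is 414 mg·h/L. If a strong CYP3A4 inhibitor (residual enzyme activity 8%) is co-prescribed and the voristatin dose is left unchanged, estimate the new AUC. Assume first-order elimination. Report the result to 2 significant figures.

The CYP3A4 pathway (31% of clearance) falls to 0.08× activity: 0.31 × 0.08 = 0.0248.
CYP2B6 (44%) and the residual 25% are unaffected.
CL_new/CL_old = 0.0248 + 0.44 + 0.25 = 0.7148.
AUC ∝ 1/CL, so new value = 414 / 0.7148 = 5.8 × 10² mg·h/L.

5.8 × 10² mg·h/L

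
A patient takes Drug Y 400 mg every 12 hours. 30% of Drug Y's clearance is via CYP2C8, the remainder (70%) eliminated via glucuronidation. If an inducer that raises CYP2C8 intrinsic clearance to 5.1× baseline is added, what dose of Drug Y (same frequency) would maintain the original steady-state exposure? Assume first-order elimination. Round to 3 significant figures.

892 mg

The CYP2C8 pathway (30% of clearance) is boosted to 5.1× activity: 0.3 × 5.1 = 1.53.
The remaining 70% of clearance is unaffected.
New clearance relative to baseline: 1.53 + 0.7 = 2.23.
To maintain the same steady-state level, dose must scale with clearance: new dose = 400 × 2.23 = 892 mg.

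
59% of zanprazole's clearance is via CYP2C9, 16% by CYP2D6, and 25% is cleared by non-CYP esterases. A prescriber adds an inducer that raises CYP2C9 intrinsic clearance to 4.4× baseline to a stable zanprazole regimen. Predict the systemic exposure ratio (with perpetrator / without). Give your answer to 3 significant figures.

CYP2C9: 0.59 × 4.4 = 2.596
CYP2D6: 0.16 (unchanged)
Other: 0.25 (unchanged)
CL_new/CL_old = 2.596 + 0.16 + 0.25 = 3.006.
Since systemic exposure ∝ 1/CL, the ratio is 1 / 3.006 = 0.333.

0.333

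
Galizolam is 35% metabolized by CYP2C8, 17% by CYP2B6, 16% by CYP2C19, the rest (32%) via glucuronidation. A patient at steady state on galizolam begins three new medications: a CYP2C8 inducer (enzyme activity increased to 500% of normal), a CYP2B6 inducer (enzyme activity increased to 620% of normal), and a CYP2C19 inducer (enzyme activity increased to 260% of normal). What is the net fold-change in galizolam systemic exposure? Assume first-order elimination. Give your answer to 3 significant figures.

The CYP2C8 pathway (35% of clearance) rises to 5× activity: 0.35 × 5 = 1.75.
The CYP2B6 pathway (17% of clearance) rises to 6.2× activity: 0.17 × 6.2 = 1.054.
The CYP2C19 pathway (16% of clearance) is boosted to 2.6× activity: 0.16 × 2.6 = 0.416.
Non-CYP routes (32%) are unchanged.
CL_new/CL_old = 1.75 + 1.054 + 0.416 + 0.32 = 3.54.
Because systemic exposure varies inversely with clearance, the combined effect is 1 / 3.54 = 0.282.

0.282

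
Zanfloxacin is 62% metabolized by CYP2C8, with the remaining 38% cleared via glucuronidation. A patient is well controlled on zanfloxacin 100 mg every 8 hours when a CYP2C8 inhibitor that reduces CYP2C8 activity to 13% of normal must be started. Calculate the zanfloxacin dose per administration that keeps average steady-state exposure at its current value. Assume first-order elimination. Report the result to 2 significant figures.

CYP2C8: 0.62 × 0.13 = 0.0806
Other: 0.38 (unchanged)
CL_new/CL_old = 0.0806 + 0.38 = 0.4606.
To maintain the same steady-state level, dose must scale with clearance: new dose = 100 × 0.4606 = 46 mg.

46 mg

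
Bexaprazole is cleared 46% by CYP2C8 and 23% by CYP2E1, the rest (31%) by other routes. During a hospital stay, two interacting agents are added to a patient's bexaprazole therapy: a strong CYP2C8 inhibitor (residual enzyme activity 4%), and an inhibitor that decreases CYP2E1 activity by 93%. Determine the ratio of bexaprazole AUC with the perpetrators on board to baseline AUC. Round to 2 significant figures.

The CYP2C8 pathway (46% of clearance) is reduced to 0.04× activity: 0.46 × 0.04 = 0.0184.
The CYP2E1 pathway (23% of clearance) drops to 0.07× activity: 0.23 × 0.07 = 0.0161.
Non-CYP routes (31%) are unchanged.
CL_new/CL_old = 0.0184 + 0.0161 + 0.31 = 0.3445.
Because AUC varies inversely with clearance, the combined effect is 1 / 0.3445 = 2.9.

2.9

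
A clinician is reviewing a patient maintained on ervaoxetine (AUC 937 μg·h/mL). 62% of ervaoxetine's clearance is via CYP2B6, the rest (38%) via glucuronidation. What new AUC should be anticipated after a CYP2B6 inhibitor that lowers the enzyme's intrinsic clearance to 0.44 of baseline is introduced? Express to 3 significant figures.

The CYP2B6 pathway (62% of clearance) falls to 0.44× activity: 0.62 × 0.44 = 0.2728.
The remaining 38% of clearance is unaffected.
CL_new/CL_old = 0.2728 + 0.38 = 0.6528.
AUC ∝ 1/CL, so new value = 937 / 0.6528 = 1.44 × 10³ μg·h/mL.

1.44 × 10³ μg·h/mL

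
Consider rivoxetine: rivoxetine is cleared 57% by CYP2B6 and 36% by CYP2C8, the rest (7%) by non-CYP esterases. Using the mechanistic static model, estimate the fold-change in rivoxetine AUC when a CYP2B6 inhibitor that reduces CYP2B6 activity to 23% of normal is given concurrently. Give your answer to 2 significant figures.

The CYP2B6 pathway (57% of clearance) is reduced to 0.23× activity: 0.57 × 0.23 = 0.1311.
CYP2C8 (36%) and the residual 7% are unaffected.
CL_new/CL_old = 0.1311 + 0.36 + 0.07 = 0.5611.
Since AUC ∝ 1/CL, the ratio is 1 / 0.5611 = 1.8.

1.8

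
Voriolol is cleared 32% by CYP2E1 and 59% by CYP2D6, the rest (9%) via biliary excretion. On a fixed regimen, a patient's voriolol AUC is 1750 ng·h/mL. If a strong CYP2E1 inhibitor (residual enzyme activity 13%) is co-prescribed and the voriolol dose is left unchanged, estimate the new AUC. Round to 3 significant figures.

The CYP2E1 pathway (32% of clearance) falls to 0.13× activity: 0.32 × 0.13 = 0.0416.
CYP2D6 (59%) and the residual 9% are unaffected.
Relative clearance = 0.0416 + 0.59 + 0.09 = 0.7216.
AUC ∝ 1/CL, so new value = 1750 / 0.7216 = 2.43 × 10³ ng·h/mL.

2.43 × 10³ ng·h/mL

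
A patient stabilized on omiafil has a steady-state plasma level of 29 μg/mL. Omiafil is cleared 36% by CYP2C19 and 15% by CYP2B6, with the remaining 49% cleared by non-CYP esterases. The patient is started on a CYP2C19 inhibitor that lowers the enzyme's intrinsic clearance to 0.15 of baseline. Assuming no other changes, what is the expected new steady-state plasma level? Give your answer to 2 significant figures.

The CYP2C19 pathway (36% of clearance) falls to 0.15× activity: 0.36 × 0.15 = 0.054.
CYP2B6 (15%) and the residual 49% are unaffected.
Relative clearance = 0.054 + 0.15 + 0.49 = 0.694.
With dosing unchanged, steady-state plasma level scales as 1/CL: 29 / 0.694 = 42 μg/mL.

42 μg/mL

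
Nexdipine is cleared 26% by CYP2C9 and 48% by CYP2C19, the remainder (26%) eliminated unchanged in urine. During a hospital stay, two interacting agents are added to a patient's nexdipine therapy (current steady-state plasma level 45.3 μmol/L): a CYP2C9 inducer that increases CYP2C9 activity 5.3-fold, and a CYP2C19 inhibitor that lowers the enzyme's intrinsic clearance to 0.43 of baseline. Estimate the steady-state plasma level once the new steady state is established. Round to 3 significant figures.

CYP2C9: 0.26 × 5.3 = 1.378
CYP2C19: 0.48 × 0.43 = 0.2064
Other: 0.26 (unchanged)
Relative clearance = 1.378 + 0.2064 + 0.26 = 1.8444.
Dividing the baseline by the relative clearance: 45.3 / 1.8444 = 24.6 μmol/L.

24.6 μmol/L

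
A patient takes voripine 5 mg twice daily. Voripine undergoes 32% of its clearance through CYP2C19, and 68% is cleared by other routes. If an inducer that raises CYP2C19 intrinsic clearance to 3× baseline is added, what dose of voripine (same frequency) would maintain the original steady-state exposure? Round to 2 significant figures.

8.2 mg

CYP2C19: 0.32 × 3 = 0.96
Other: 0.68 (unchanged)
CL_new/CL_old = 0.96 + 0.68 = 1.64.
Exposure is unchanged when dose changes in proportion to clearance. New dose = 5 mg × 1.64 = 8.2 mg.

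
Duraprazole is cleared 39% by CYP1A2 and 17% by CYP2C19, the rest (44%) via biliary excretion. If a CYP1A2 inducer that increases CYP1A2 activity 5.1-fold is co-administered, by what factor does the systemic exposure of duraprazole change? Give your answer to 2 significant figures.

0.38

The CYP1A2 pathway (39% of clearance) increases to 5.1× activity: 0.39 × 5.1 = 1.989.
CYP2C19 (17%) and the residual 44% are unaffected.
Relative clearance = 1.989 + 0.17 + 0.44 = 2.599.
Since systemic exposure ∝ 1/CL, the ratio is 1 / 2.599 = 0.38.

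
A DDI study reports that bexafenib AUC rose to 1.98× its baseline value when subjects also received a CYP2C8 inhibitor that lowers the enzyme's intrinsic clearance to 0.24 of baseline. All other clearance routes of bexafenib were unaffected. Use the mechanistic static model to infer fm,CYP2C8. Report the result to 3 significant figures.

Call the CYP2C8 fraction fm. After the interaction, CL_new/CL_old = fm × 0.24 + (1 − fm).
AUC ratio = 1 / (new CL fraction), so new CL fraction = 1 / 1.98 = 0.5051.
fm × 0.24 + 1 − fm = 0.5051  ⇒  fm × (0.24 − 1) = −0.4949  ⇒  fm = 0.651.

0.651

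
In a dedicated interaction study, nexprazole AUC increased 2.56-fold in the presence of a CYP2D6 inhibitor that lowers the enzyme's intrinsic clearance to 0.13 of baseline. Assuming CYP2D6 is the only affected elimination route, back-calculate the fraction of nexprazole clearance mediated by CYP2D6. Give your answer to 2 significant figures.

0.70

CL'/CL = 1 / 2.56 = 0.3906
0.13·fm + (1 − fm) = 0.3906
fm = (0.3906 − 1) / (0.13 − 1) = 0.70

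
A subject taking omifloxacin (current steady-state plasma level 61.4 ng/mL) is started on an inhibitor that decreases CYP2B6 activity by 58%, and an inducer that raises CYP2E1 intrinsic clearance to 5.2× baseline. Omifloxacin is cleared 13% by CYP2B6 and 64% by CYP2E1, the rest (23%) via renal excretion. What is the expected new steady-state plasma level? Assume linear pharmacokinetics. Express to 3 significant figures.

17.0 ng/mL

The CYP2B6 pathway (13% of clearance) drops to 0.42× activity: 0.13 × 0.42 = 0.0546.
The CYP2E1 pathway (64% of clearance) rises to 5.2× activity: 0.64 × 5.2 = 3.328.
Non-CYP routes (23%) are unchanged.
CL_new/CL_old = 0.0546 + 3.328 + 0.23 = 3.6126.
New steady-state plasma level = 61.4 / 3.6126 = 17.0 ng/mL (concentration scales inversely with clearance).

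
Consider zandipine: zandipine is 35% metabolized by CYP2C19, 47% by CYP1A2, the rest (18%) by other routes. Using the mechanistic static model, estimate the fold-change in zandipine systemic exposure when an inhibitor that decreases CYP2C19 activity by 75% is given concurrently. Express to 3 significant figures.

1.36

The CYP2C19 pathway (35% of clearance) drops to 0.25× activity: 0.35 × 0.25 = 0.0875.
CYP1A2 (47%) and the residual 18% are unaffected.
New clearance relative to baseline: 0.0875 + 0.47 + 0.18 = 0.7375.
Systemic exposure is inversely proportional to clearance, so the fold-change is 1 / 0.7375 = 1.36.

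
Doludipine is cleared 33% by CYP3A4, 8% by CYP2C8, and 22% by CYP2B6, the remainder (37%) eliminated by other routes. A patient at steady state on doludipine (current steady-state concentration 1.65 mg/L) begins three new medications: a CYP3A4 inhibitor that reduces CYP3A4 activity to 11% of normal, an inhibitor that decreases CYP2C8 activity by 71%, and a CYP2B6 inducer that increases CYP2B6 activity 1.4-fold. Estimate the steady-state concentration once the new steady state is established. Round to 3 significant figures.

The CYP3A4 pathway (33% of clearance) drops to 0.11× activity: 0.33 × 0.11 = 0.0363.
The CYP2C8 pathway (8% of clearance) is reduced to 0.29× activity: 0.08 × 0.29 = 0.0232.
The CYP2B6 pathway (22% of clearance) rises to 1.4× activity: 0.22 × 1.4 = 0.308.
The remaining 37% of clearance is unaffected.
New clearance relative to baseline: 0.0363 + 0.0232 + 0.308 + 0.37 = 0.7375.
New steady-state concentration = 1.65 / 0.7375 = 2.24 mg/L (concentration scales inversely with clearance).

2.24 mg/L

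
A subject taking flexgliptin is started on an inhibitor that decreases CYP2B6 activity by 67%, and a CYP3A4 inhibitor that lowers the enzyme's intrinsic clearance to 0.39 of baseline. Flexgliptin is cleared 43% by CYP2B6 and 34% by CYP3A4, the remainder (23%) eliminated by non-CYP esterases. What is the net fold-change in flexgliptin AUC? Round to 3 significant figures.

CYP2B6: 0.43 × 0.33 = 0.1419
CYP3A4: 0.34 × 0.39 = 0.1326
Other: 0.23 (unchanged)
New clearance relative to baseline: 0.1419 + 0.1326 + 0.23 = 0.5045.
Because AUC varies inversely with clearance, the combined effect is 1 / 0.5045 = 1.98.

1.98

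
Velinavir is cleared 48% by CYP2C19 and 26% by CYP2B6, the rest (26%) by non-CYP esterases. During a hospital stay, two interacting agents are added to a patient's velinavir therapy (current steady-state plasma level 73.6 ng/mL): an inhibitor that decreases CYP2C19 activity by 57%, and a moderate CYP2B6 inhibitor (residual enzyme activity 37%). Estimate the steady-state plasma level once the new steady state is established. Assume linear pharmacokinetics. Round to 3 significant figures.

The CYP2C19 pathway (48% of clearance) is reduced to 0.43× activity: 0.48 × 0.43 = 0.2064.
The CYP2B6 pathway (26% of clearance) falls to 0.37× activity: 0.26 × 0.37 = 0.0962.
Non-CYP routes (26%) are unchanged.
New clearance relative to baseline: 0.2064 + 0.0962 + 0.26 = 0.5626.
New steady-state plasma level = 73.6 / 0.5626 = 131 ng/mL (concentration scales inversely with clearance).

131 ng/mL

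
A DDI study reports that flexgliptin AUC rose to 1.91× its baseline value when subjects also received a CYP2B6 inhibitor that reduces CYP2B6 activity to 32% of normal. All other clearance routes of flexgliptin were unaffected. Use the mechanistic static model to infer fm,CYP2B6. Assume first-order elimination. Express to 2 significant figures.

0.70

Let fm be the CYP2B6 fraction. New clearance relative to baseline = fm × 0.32 + (1 − fm).
AUC ratio = 1 / (new CL fraction), so new CL fraction = 1 / 1.91 = 0.5236.
fm × 0.32 + 1 − fm = 0.5236  ⇒  fm × (0.32 − 1) = −0.4764  ⇒  fm = 0.70.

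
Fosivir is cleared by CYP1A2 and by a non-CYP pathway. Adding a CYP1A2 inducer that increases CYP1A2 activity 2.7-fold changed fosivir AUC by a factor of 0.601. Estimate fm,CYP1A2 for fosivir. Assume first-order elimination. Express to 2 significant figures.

0.39

Let x = fm,CYP1A2. Because AUC ∝ 1/CL, relative clearance rose to 1/0.601 = 1.664.
Only the CYP1A2 route changed, so 1.664 = x·2.7 + (1 − x), giving x = 0.39.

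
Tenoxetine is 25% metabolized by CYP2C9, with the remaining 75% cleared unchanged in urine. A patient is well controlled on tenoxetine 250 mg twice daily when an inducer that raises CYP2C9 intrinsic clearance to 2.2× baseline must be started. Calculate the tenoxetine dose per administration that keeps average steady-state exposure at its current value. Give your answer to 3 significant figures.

325 mg

The CYP2C9 pathway (25% of clearance) is boosted to 2.2× activity: 0.25 × 2.2 = 0.55.
Non-CYP routes (75%) are unchanged.
CL_new/CL_old = 0.55 + 0.75 = 1.3.
To maintain the same steady-state level, dose must scale with clearance: new dose = 250 × 1.3 = 325 mg.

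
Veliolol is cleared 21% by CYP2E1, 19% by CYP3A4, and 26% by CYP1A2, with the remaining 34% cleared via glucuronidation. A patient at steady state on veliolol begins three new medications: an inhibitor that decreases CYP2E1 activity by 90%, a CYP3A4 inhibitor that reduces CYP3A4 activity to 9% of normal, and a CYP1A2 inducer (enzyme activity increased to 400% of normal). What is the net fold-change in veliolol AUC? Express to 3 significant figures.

0.705

The CYP2E1 pathway (21% of clearance) falls to 0.1× activity: 0.21 × 0.1 = 0.021.
The CYP3A4 pathway (19% of clearance) falls to 0.09× activity: 0.19 × 0.09 = 0.0171.
The CYP1A2 pathway (26% of clearance) is boosted to 4× activity: 0.26 × 4 = 1.04.
The remaining 34% of clearance is unaffected.
New clearance relative to baseline: 0.021 + 0.0171 + 1.04 + 0.34 = 1.4181.
Net AUC ratio = 1 / 1.4181 = 0.705.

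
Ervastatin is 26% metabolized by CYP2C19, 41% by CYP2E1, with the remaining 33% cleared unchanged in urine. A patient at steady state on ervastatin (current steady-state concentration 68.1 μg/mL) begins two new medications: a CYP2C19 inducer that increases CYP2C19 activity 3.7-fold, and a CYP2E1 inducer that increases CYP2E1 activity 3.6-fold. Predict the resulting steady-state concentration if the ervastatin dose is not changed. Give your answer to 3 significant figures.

CYP2C19: 0.26 × 3.7 = 0.962
CYP2E1: 0.41 × 3.6 = 1.476
Other: 0.33 (unchanged)
New clearance relative to baseline: 0.962 + 1.476 + 0.33 = 2.768.
Steady-state concentration ∝ 1/CL: new value = 68.1 / 2.768 = 24.6 μg/mL.

24.6 μg/mL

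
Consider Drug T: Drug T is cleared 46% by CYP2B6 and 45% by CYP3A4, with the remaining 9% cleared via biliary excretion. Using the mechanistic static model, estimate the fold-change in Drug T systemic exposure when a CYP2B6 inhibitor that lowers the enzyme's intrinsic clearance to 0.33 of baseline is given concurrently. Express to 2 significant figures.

CYP2B6: 0.46 × 0.33 = 0.1518
CYP3A4: 0.45 (unchanged)
Other: 0.09 (unchanged)
CL_new/CL_old = 0.1518 + 0.45 + 0.09 = 0.6918.
Systemic exposure is inversely proportional to clearance, so the fold-change is 1 / 0.6918 = 1.4.

1.4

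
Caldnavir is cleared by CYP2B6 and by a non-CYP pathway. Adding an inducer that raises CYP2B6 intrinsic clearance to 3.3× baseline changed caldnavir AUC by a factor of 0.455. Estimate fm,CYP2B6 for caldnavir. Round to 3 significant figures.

Write x for the fraction cleared via CYP2B6. The observed AUC change means clearance rose to 1/0.455 = 2.198 of baseline.
Setting x·3.3 + (1 − x) = 2.198 and solving: x = (2.198 − 1)/(3.3 − 1) = 0.521.

0.521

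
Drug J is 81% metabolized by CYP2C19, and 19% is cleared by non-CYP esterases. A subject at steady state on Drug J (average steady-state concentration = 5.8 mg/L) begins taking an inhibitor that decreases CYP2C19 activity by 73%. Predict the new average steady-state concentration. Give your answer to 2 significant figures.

14 mg/L

The CYP2C19 pathway (81% of clearance) drops to 0.27× activity: 0.81 × 0.27 = 0.2187.
The remaining 19% of clearance is unaffected.
CL_new/CL_old = 0.2187 + 0.19 = 0.4087.
With dosing unchanged, average steady-state concentration scales as 1/CL: 5.8 / 0.4087 = 14 mg/L.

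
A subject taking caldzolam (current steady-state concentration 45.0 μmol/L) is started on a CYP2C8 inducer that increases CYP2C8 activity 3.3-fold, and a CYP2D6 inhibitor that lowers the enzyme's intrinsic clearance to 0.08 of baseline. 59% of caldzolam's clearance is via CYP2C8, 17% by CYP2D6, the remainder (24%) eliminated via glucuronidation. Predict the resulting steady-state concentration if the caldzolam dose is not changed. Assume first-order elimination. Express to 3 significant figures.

The CYP2C8 pathway (59% of clearance) increases to 3.3× activity: 0.59 × 3.3 = 1.947.
The CYP2D6 pathway (17% of clearance) is reduced to 0.08× activity: 0.17 × 0.08 = 0.0136.
Non-CYP routes (24%) are unchanged.
Relative clearance = 1.947 + 0.0136 + 0.24 = 2.2006.
New steady-state concentration = 45.0 / 2.2006 = 20.4 μmol/L (concentration scales inversely with clearance).

20.4 μmol/L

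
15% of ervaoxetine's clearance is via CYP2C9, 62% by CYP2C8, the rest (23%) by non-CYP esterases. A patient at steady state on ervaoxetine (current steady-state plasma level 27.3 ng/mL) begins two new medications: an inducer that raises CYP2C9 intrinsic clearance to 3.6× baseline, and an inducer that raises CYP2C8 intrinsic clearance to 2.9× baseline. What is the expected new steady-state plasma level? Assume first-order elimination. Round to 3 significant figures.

The CYP2C9 pathway (15% of clearance) rises to 3.6× activity: 0.15 × 3.6 = 0.54.
The CYP2C8 pathway (62% of clearance) is boosted to 2.9× activity: 0.62 × 2.9 = 1.798.
The remaining 23% of clearance is unaffected.
New clearance relative to baseline: 0.54 + 1.798 + 0.23 = 2.568.
Steady-state plasma level ∝ 1/CL: new value = 27.3 / 2.568 = 10.6 ng/mL.

10.6 ng/mL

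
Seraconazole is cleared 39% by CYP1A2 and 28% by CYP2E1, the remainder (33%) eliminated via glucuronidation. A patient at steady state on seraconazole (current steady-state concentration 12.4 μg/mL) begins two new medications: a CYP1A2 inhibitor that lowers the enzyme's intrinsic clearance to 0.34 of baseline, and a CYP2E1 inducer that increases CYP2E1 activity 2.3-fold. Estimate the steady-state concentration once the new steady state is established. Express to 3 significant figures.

11.2 μg/mL

The CYP1A2 pathway (39% of clearance) is reduced to 0.34× activity: 0.39 × 0.34 = 0.1326.
The CYP2E1 pathway (28% of clearance) increases to 2.3× activity: 0.28 × 2.3 = 0.644.
Non-CYP routes (33%) are unchanged.
CL_new/CL_old = 0.1326 + 0.644 + 0.33 = 1.1066.
Dividing the baseline by the relative clearance: 12.4 / 1.1066 = 11.2 μg/mL.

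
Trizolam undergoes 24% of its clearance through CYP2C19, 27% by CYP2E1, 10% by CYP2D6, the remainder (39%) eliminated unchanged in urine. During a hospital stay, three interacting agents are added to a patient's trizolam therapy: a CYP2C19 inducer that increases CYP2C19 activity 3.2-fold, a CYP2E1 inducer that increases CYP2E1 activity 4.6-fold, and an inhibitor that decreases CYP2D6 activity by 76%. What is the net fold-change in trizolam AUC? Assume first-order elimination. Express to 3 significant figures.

0.413

The CYP2C19 pathway (24% of clearance) rises to 3.2× activity: 0.24 × 3.2 = 0.768.
The CYP2E1 pathway (27% of clearance) rises to 4.6× activity: 0.27 × 4.6 = 1.242.
The CYP2D6 pathway (10% of clearance) drops to 0.24× activity: 0.1 × 0.24 = 0.024.
Non-CYP routes (39%) are unchanged.
Relative clearance = 0.768 + 1.242 + 0.024 + 0.39 = 2.424.
Because AUC varies inversely with clearance, the combined effect is 1 / 2.424 = 0.413.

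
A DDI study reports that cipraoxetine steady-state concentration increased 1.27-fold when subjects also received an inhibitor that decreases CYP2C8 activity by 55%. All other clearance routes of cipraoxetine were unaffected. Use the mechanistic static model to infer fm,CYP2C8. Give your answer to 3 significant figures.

0.387

Let fm be the CYP2C8 fraction. New clearance relative to baseline = fm × 0.45 + (1 − fm).
Steady-state concentration ratio = 1 / (new CL fraction), so new CL fraction = 1 / 1.27 = 0.7874.
fm × 0.45 + 1 − fm = 0.7874  ⇒  fm × (0.45 − 1) = −0.2126  ⇒  fm = 0.387.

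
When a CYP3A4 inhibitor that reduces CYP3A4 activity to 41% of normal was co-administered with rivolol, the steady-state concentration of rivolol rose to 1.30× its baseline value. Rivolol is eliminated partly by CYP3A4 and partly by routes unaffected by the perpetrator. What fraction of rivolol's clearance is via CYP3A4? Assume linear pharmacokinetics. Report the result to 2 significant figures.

Call the CYP3A4 fraction fm. After the interaction, CL_new/CL_old = fm × 0.41 + (1 − fm).
Steady-state concentration ratio = 1 / (new CL fraction), so new CL fraction = 1 / 1.30 = 0.7692.
fm × 0.41 + 1 − fm = 0.7692  ⇒  fm × (0.41 − 1) = −0.2308  ⇒  fm = 0.39.

0.39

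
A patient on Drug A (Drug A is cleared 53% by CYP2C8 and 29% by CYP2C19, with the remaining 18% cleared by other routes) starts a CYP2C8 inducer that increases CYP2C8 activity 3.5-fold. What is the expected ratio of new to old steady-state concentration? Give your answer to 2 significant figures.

The CYP2C8 pathway (53% of clearance) is boosted to 3.5× activity: 0.53 × 3.5 = 1.855.
CYP2C19 (29%) and the residual 18% are unaffected.
Relative clearance = 1.855 + 0.29 + 0.18 = 2.325.
Steady-state concentration is inversely proportional to clearance, so the fold-change is 1 / 2.325 = 0.43.

0.43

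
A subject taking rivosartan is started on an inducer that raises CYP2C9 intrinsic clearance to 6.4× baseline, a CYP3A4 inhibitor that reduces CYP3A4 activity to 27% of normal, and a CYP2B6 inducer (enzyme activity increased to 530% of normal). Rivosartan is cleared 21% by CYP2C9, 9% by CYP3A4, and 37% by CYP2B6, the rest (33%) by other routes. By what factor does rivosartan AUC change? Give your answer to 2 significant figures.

0.27

CYP2C9: 0.21 × 6.4 = 1.344
CYP3A4: 0.09 × 0.27 = 0.0243
CYP2B6: 0.37 × 5.3 = 1.961
Other: 0.33 (unchanged)
New clearance relative to baseline: 1.344 + 0.0243 + 1.961 + 0.33 = 3.6593.
Because AUC varies inversely with clearance, the combined effect is 1 / 3.6593 = 0.27.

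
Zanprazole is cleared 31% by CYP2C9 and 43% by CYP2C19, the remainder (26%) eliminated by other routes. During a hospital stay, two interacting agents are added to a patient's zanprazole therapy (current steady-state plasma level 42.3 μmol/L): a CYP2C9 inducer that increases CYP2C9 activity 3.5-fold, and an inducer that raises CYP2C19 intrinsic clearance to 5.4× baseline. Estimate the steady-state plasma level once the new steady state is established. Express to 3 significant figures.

11.5 μmol/L

CYP2C9: 0.31 × 3.5 = 1.085
CYP2C19: 0.43 × 5.4 = 2.322
Other: 0.26 (unchanged)
New clearance relative to baseline: 1.085 + 2.322 + 0.26 = 3.667.
New steady-state plasma level = 42.3 / 3.667 = 11.5 μmol/L (concentration scales inversely with clearance).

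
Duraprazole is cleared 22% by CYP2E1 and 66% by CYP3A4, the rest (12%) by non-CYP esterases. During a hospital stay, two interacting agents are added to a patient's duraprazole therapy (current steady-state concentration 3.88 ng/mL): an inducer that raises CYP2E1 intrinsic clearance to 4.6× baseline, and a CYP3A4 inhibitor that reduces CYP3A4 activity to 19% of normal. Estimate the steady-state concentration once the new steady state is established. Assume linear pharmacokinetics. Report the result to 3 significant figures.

CYP2E1: 0.22 × 4.6 = 1.012
CYP3A4: 0.66 × 0.19 = 0.1254
Other: 0.12 (unchanged)
Relative clearance = 1.012 + 0.1254 + 0.12 = 1.2574.
Steady-state concentration ∝ 1/CL: new value = 3.88 / 1.2574 = 3.09 ng/mL.

3.09 ng/mL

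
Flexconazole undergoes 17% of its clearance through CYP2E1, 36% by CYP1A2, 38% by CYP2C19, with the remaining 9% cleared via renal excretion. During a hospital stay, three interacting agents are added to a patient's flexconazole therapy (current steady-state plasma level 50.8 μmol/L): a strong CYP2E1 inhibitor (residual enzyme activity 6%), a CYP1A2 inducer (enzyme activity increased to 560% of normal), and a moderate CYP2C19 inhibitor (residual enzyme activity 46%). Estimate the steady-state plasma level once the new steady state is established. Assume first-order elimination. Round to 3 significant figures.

The CYP2E1 pathway (17% of clearance) is reduced to 0.06× activity: 0.17 × 0.06 = 0.0102.
The CYP1A2 pathway (36% of clearance) is boosted to 5.6× activity: 0.36 × 5.6 = 2.016.
The CYP2C19 pathway (38% of clearance) drops to 0.46× activity: 0.38 × 0.46 = 0.1748.
The remaining 9% of clearance is unaffected.
CL_new/CL_old = 0.0102 + 2.016 + 0.1748 + 0.09 = 2.291.
New steady-state plasma level = 50.8 / 2.291 = 22.2 μmol/L (concentration scales inversely with clearance).

22.2 μmol/L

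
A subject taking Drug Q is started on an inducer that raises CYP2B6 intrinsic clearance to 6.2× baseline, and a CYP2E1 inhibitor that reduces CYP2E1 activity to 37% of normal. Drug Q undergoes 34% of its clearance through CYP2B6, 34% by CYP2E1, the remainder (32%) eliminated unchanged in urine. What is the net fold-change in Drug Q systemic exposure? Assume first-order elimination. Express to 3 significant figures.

CYP2B6: 0.34 × 6.2 = 2.108
CYP2E1: 0.34 × 0.37 = 0.1258
Other: 0.32 (unchanged)
CL_new/CL_old = 2.108 + 0.1258 + 0.32 = 2.5538.
Net systemic exposure ratio = 1 / 2.5538 = 0.392.

0.392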